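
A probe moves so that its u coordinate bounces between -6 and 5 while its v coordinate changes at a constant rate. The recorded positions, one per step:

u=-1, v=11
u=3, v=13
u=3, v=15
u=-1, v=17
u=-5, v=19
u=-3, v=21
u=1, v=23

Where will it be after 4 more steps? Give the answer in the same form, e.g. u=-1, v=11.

The u coordinate travels 4 per step and bounces off the walls at -6 and 5.
  step 7: 1 → 5
  step 8: 5 → 1
  step 9: 1 → -3
  step 10: -3 → -5
The v coordinate changes by +2 each step: at step 10 it is 31.

u=-5, v=31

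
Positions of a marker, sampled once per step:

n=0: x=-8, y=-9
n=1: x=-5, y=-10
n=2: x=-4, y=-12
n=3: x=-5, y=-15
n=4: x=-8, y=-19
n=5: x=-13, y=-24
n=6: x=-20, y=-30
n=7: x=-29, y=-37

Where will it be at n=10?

Taking differences between consecutive positions: (+3,-1), (+1,-2), (-1,-3), (-3,-4), (-5,-5), (-7,-6), (-9,-7). These grow by (-2,-1) each step.
step 8: x=-29, y=-37 + (-11,-8) → x=-40, y=-45
step 9: x=-40, y=-45 + (-13,-9) → x=-53, y=-54
step 10: x=-53, y=-54 + (-15,-10) → x=-68, y=-64

x=-68, y=-64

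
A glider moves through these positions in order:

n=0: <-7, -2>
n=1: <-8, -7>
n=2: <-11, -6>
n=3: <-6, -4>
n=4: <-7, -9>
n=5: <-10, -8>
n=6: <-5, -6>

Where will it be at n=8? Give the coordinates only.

<-9, -10>

Differencing gives <-1, -5>, <-3, +1>, <+5, +2>, <-1, -5>, <-3, +1>, <+5, +2>. This is the pattern <-1, -5>, <-3, +1>, <+5, +2> repeated.
step 7: apply <-1, -5> → <-6, -11>
step 8: apply <-3, +1> → <-9, -10>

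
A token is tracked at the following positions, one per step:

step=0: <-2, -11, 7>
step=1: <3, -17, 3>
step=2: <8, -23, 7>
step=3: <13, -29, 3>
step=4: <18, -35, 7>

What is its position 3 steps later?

First: linear, +5 per step → 33 at step 7.
Second: linear, -6 per step → -53 at step 7.
Third: cycles through 7, 3 every 2 steps. Step 7 lands at position 1 of the cycle → 3.

<33, -53, 3>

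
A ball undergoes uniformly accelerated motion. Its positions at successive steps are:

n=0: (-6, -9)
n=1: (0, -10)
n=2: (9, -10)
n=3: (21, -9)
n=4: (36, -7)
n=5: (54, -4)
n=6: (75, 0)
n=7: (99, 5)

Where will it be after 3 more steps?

(189, 26)

Successive displacements: (+6, -1), (+9, +0), (+12, +1), (+15, +2), (+18, +3), (+21, +4), (+24, +5) — each changes by (+3, +1).
step 8: (99, 5) + (+27, +6) → (126, 11)
step 9: (126, 11) + (+30, +7) → (156, 18)
step 10: (156, 18) + (+33, +8) → (189, 26)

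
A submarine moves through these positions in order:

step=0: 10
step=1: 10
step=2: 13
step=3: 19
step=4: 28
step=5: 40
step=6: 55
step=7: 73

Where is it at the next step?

First differences are +0, +3, +6, +9, +12, +15, +18; their common second difference is +3 (constant acceleration).
step 8: 73 + 21 → 94

94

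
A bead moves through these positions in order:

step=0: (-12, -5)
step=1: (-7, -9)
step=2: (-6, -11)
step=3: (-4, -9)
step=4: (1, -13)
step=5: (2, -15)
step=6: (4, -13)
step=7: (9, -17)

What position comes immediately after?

(10, -19)

Step-to-step displacements: (+5, -4), (+1, -2), (+2, +2), (+5, -4), (+1, -2), (+2, +2), (+5, -4) — a repeating cycle of length 3.
step 8: apply (+1, -2) → (10, -19)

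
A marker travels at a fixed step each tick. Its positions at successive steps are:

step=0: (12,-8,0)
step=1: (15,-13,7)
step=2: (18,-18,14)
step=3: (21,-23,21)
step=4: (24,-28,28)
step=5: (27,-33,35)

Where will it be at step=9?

(39,-53,63)

Each step adds (+3,-5,+7) to the position.
step 6: (27,-33,35) + (+3,-5,+7) → (30,-38,42)
step 7: (30,-38,42) + (+3,-5,+7) → (33,-43,49)
step 8: (33,-43,49) + (+3,-5,+7) → (36,-48,56)
step 9: (36,-48,56) + (+3,-5,+7) → (39,-53,63)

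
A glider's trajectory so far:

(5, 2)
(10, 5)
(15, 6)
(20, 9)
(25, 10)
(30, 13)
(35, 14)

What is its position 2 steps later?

Differencing gives (+5, +3), (+5, +1), (+5, +3), (+5, +1), (+5, +3), (+5, +1). This is the pattern (+5, +3), (+5, +1) repeated.
step 7: apply (+5, +3) → (40, 17)
step 8: apply (+5, +1) → (45, 18)

(45, 18)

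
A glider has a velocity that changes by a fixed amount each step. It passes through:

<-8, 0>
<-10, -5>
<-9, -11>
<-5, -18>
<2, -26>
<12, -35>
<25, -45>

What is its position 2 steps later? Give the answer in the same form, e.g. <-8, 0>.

<60, -68>

Taking differences between consecutive positions: <-2, -5>, <+1, -6>, <+4, -7>, <+7, -8>, <+10, -9>, <+13, -10>. These grow by <+3, -1> each step.
step 7: <25, -45> + <+16, -11> → <41, -56>
step 8: <41, -56> + <+19, -12> → <60, -68>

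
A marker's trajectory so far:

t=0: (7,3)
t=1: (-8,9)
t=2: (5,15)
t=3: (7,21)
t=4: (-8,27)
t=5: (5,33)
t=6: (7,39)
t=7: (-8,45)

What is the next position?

(5,51)

The first coordinate repeats the cycle [7, -8, 5] with period 3; step 8 mod 3 = 2, giving 5.
The second coordinate changes by +6 each step, so at step 8 it is 3 + 8·(6) = 51.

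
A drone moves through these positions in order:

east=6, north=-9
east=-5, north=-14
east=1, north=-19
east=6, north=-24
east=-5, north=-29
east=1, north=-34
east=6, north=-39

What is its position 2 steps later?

east=1, north=-49

East: cycles through 6, -5, 1 every 3 steps. Step 8 lands at position 2 of the cycle → 1.
North: linear, -5 per step → -49 at step 8.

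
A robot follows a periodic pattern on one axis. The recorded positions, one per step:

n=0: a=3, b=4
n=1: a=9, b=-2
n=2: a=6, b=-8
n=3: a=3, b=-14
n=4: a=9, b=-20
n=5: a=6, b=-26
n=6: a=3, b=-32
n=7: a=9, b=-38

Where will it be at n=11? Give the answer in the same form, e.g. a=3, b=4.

a=6, b=-62

A: cycles through 3, 9, 6 every 3 steps. Step 11 lands at position 2 of the cycle → 6.
B: linear, -6 per step → -62 at step 11.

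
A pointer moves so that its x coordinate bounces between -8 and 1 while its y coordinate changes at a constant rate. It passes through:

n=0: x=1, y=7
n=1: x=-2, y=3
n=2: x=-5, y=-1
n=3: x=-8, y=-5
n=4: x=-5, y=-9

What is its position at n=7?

The x coordinate reflects between -8 and 1, moving 3 per step.
  step 5: -5 → -2
  step 6: -2 → 1
  step 7: 1 → -2
The y coordinate changes by -4 each step: at step 7 it is -21.

x=-2, y=-21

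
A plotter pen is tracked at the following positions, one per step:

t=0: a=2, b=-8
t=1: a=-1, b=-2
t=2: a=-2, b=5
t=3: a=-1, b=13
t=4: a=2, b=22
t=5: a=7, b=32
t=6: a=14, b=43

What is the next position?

a=23, b=55

Successive displacements: (-3,+6), (-1,+7), (+1,+8), (+3,+9), (+5,+10), (+7,+11) — each changes by (+2,+1).
step 7: a=14, b=43 + (+9,+12) → a=23, b=55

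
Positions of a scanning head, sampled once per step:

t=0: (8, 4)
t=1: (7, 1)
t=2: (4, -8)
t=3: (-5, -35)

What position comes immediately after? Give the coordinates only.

(-32, -116)

Step-to-step displacements: (-1, -3), (-3, -9), (-9, -27); each is 3× the previous.
step 4: (-5, -35) + (-27, -81) → (-32, -116)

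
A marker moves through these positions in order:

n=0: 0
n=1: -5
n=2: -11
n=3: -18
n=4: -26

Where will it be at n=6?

Taking differences between consecutive positions: -5, -6, -7, -8. These grow by -1 each step.
step 5: -26 − 9 → -35
step 6: -35 − 10 → -45

-45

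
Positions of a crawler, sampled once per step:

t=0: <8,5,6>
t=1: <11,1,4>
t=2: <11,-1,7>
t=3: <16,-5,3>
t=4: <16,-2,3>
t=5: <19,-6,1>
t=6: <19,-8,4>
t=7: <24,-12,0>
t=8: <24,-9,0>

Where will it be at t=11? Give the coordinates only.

<32,-19,-3>

The moves between consecutive positions are <+3,-4,-2>, <+0,-2,+3>, <+5,-4,-4>, <+0,+3,+0>, <+3,-4,-2>, <+0,-2,+3>, <+5,-4,-4>, <+0,+3,+0>; they repeat the 4-cycle [<+3,-4,-2>, <+0,-2,+3>, <+5,-4,-4>, <+0,+3,+0>].
step 9: apply <+3,-4,-2> → <27,-13,-2>
step 10: apply <+0,-2,+3> → <27,-15,1>
step 11: apply <+5,-4,-4> → <32,-19,-3>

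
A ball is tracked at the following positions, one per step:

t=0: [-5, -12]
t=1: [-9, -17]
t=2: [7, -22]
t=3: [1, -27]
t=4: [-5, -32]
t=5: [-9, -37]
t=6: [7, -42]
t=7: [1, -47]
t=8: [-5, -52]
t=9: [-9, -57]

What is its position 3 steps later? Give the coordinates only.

[-5, -72]

First: cycles through -5, -9, 7, 1 every 4 steps. Step 12 lands at position 0 of the cycle → -5.
Second: linear, -5 per step → -72 at step 12.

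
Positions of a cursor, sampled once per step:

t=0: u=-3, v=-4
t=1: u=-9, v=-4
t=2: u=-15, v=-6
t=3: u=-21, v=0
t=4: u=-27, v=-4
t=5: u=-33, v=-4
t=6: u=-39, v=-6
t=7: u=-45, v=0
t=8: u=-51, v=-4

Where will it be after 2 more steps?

U: linear, -6 per step → -63 at step 10.
V: cycles through -4, -4, -6, 0 every 4 steps. Step 10 lands at position 2 of the cycle → -6.

u=-63, v=-6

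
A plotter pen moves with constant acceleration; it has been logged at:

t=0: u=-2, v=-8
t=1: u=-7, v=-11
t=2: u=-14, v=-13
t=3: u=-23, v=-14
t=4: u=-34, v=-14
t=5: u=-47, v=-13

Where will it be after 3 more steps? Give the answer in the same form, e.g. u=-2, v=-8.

u=-98, v=-4

Successive displacements: (-5, -3), (-7, -2), (-9, -1), (-11, +0), (-13, +1) — each changes by (-2, +1).
step 6: u=-47, v=-13 + (-15, +2) → u=-62, v=-11
step 7: u=-62, v=-11 + (-17, +3) → u=-79, v=-8
step 8: u=-79, v=-8 + (-19, +4) → u=-98, v=-4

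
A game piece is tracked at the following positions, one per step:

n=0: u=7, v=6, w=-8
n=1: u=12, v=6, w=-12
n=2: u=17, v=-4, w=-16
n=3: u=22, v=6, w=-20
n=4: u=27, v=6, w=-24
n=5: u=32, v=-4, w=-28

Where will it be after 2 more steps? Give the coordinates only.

U: linear, +5 per step → 42 at step 7.
V: cycles through 6, 6, -4 every 3 steps. Step 7 lands at position 1 of the cycle → 6.
W: linear, -4 per step → -36 at step 7.

u=42, v=6, w=-36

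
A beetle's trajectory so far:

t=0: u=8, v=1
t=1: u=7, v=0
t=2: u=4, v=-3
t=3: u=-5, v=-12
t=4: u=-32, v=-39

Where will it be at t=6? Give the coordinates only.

u=-356, v=-363

Step-to-step displacements: (-1, -1), (-3, -3), (-9, -9), (-27, -27); each is 3× the previous.
step 5: u=-32, v=-39 + (-81, -81) → u=-113, v=-120
step 6: u=-113, v=-120 + (-243, -243) → u=-356, v=-363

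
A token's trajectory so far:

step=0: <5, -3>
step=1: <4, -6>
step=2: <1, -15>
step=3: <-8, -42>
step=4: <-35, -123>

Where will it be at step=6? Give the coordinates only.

Consecutive displacements <-1, -3>, <-3, -9>, <-9, -27>, <-27, -81> scale by a factor of 3 each step.
step 5: <-35, -123> + <-81, -243> → <-116, -366>
step 6: <-116, -366> + <-243, -729> → <-359, -1095>

<-359, -1095>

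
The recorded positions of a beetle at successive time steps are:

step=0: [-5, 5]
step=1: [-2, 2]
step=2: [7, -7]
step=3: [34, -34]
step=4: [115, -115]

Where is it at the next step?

The jumps are [+3, -3], [+9, -9], [+27, -27], [+81, -81] — a geometric progression with ratio 3.
step 5: [115, -115] + [+243, -243] → [358, -358]

[358, -358]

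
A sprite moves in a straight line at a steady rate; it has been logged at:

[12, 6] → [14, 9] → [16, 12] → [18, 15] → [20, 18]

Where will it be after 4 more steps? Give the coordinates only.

Each step adds [+2, +3] to the position.
step 5: [20, 18] + [+2, +3] → [22, 21]
step 6: [22, 21] + [+2, +3] → [24, 24]
step 7: [24, 24] + [+2, +3] → [26, 27]
step 8: [26, 27] + [+2, +3] → [28, 30]

[28, 30]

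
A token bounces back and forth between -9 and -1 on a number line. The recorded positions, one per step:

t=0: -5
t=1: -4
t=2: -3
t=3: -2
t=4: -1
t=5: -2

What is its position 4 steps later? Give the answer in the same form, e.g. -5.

-6

The value reflects between -9 and -1, moving 1 per step.
  step 6: -2 → -3
  step 7: -3 → -4
  step 8: -4 → -5
  step 9: -5 → -6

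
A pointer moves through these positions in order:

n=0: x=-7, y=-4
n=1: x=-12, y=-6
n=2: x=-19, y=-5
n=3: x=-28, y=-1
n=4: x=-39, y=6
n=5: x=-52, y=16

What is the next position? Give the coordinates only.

Taking differences between consecutive positions: (-5,-2), (-7,+1), (-9,+4), (-11,+7), (-13,+10). These grow by (-2,+3) each step.
step 6: x=-52, y=16 + (-15,+13) → x=-67, y=29

x=-67, y=29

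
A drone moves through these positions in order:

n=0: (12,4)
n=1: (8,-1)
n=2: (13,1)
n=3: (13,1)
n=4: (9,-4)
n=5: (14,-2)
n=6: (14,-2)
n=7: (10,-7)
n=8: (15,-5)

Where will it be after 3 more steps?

(16,-8)

The moves between consecutive positions are (-4,-5), (+5,+2), (+0,+0), (-4,-5), (+5,+2), (+0,+0), (-4,-5), (+5,+2); they repeat the 3-cycle [(-4,-5), (+5,+2), (+0,+0)].
step 9: apply (+0,+0) → (15,-5)
step 10: apply (-4,-5) → (11,-10)
step 11: apply (+5,+2) → (16,-8)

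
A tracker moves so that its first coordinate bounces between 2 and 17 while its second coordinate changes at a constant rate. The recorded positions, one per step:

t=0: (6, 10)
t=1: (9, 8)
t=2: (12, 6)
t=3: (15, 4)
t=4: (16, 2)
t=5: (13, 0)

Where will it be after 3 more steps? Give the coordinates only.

The first coordinate travels 3 per step and bounces off the walls at 2 and 17.
  step 6: 13 → 10
  step 7: 10 → 7
  step 8: 7 → 4
The second coordinate changes by -2 each step: at step 8 it is -6.

(4, -6)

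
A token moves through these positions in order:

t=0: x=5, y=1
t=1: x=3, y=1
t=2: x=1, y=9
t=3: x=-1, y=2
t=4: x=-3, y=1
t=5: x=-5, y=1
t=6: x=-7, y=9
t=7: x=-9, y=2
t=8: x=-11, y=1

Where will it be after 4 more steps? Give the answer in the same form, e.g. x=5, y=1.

X: linear, -2 per step → -19 at step 12.
Y: cycles through 1, 1, 9, 2 every 4 steps. Step 12 lands at position 0 of the cycle → 1.

x=-19, y=1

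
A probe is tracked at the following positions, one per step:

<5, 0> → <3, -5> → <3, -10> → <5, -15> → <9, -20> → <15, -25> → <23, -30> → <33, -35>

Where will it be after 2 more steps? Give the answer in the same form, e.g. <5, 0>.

<59, -45>

First differences are <-2, -5>, <+0, -5>, <+2, -5>, <+4, -5>, <+6, -5>, <+8, -5>, <+10, -5>; their common second difference is <+2, +0> (constant acceleration).
step 8: <33, -35> + <+12, -5> → <45, -40>
step 9: <45, -40> + <+14, -5> → <59, -45>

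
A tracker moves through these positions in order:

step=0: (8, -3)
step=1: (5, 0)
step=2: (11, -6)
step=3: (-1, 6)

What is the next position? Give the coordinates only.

(23, -18)

Consecutive displacements (-3, +3), (+6, -6), (-12, +12) scale by a factor of -2 each step.
step 4: (-1, 6) + (+24, -24) → (23, -18)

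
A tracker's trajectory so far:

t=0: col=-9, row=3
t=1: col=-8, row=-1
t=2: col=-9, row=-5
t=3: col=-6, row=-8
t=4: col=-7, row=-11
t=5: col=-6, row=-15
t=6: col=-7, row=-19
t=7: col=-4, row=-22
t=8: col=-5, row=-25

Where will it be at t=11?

col=-2, row=-36

Step-to-step displacements: (+1, -4), (-1, -4), (+3, -3), (-1, -3), (+1, -4), (-1, -4), (+3, -3), (-1, -3) — a repeating cycle of length 4.
step 9: apply (+1, -4) → col=-4, row=-29
step 10: apply (-1, -4) → col=-5, row=-33
step 11: apply (+3, -3) → col=-2, row=-36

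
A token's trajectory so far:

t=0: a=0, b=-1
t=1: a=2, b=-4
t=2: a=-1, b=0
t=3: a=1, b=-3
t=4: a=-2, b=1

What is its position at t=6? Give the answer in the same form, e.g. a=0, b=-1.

a=-3, b=2

The moves between consecutive positions are (+2, -3), (-3, +4), (+2, -3), (-3, +4); they repeat the 2-cycle [(+2, -3), (-3, +4)].
step 5: apply (+2, -3) → a=0, b=-2
step 6: apply (-3, +4) → a=-3, b=2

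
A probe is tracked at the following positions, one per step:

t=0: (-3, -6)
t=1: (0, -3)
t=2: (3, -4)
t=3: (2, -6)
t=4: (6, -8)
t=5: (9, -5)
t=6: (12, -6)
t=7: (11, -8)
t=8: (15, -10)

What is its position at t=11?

Step-to-step displacements: (+3, +3), (+3, -1), (-1, -2), (+4, -2), (+3, +3), (+3, -1), (-1, -2), (+4, -2) — a repeating cycle of length 4.
step 9: apply (+3, +3) → (18, -7)
step 10: apply (+3, -1) → (21, -8)
step 11: apply (-1, -2) → (20, -10)

(20, -10)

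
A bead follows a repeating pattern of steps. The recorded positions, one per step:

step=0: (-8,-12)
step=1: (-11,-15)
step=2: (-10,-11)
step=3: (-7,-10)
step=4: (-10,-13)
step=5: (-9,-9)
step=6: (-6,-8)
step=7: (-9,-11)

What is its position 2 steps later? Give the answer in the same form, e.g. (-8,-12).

(-5,-6)

The moves between consecutive positions are (-3,-3), (+1,+4), (+3,+1), (-3,-3), (+1,+4), (+3,+1), (-3,-3); they repeat the 3-cycle [(-3,-3), (+1,+4), (+3,+1)].
step 8: apply (+1,+4) → (-8,-7)
step 9: apply (+3,+1) → (-5,-6)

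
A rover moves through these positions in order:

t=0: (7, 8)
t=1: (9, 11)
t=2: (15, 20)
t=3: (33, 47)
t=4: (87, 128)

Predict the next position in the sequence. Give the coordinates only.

(249, 371)

Step-to-step displacements: (+2, +3), (+6, +9), (+18, +27), (+54, +81); each is 3× the previous.
step 5: (87, 128) + (+162, +243) → (249, 371)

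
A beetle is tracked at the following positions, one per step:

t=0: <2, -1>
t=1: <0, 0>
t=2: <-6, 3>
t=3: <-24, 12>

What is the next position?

<-78, 39>

Consecutive displacements <-2, +1>, <-6, +3>, <-18, +9> scale by a factor of 3 each step.
step 4: <-24, 12> + <-54, +27> → <-78, 39>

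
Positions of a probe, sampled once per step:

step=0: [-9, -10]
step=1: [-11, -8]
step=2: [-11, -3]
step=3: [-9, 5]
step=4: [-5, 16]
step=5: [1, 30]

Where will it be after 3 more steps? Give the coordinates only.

[31, 90]

Taking differences between consecutive positions: [-2, +2], [+0, +5], [+2, +8], [+4, +11], [+6, +14]. These grow by [+2, +3] each step.
step 6: [1, 30] + [+8, +17] → [9, 47]
step 7: [9, 47] + [+10, +20] → [19, 67]
step 8: [19, 67] + [+12, +23] → [31, 90]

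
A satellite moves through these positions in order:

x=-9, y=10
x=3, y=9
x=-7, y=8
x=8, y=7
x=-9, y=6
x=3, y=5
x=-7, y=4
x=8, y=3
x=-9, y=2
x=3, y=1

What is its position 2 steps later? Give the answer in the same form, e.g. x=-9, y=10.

x=8, y=-1

X: cycles through -9, 3, -7, 8 every 4 steps. Step 11 lands at position 3 of the cycle → 8.
Y: linear, -1 per step → -1 at step 11.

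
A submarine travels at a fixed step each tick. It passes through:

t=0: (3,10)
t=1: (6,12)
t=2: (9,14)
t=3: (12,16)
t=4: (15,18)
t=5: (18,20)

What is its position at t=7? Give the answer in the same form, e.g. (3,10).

The position changes by (+3,+2) every step.
step 6: (18,20) + (+3,+2) → (21,22)
step 7: (21,22) + (+3,+2) → (24,24)

(24,24)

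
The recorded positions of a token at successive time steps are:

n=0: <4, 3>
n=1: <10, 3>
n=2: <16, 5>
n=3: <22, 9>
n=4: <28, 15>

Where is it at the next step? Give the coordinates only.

<34, 23>

Taking differences between consecutive positions: <+6, +0>, <+6, +2>, <+6, +4>, <+6, +6>. These grow by <+0, +2> each step.
step 5: <28, 15> + <+6, +8> → <34, 23>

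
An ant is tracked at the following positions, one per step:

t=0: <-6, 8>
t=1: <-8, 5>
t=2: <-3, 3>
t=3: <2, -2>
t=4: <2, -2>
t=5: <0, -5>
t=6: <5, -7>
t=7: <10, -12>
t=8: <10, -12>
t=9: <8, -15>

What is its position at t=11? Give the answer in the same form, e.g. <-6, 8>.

<18, -22>

The moves between consecutive positions are <-2, -3>, <+5, -2>, <+5, -5>, <+0, +0>, <-2, -3>, <+5, -2>, <+5, -5>, <+0, +0>, <-2, -3>; they repeat the 4-cycle [<-2, -3>, <+5, -2>, <+5, -5>, <+0, +0>].
step 10: apply <+5, -2> → <13, -17>
step 11: apply <+5, -5> → <18, -22>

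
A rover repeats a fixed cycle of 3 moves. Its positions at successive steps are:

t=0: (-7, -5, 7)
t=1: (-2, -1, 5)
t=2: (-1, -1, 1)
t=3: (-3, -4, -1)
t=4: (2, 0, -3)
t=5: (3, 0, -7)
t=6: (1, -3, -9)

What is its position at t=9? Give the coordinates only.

Step-to-step displacements: (+5, +4, -2), (+1, +0, -4), (-2, -3, -2), (+5, +4, -2), (+1, +0, -4), (-2, -3, -2) — a repeating cycle of length 3.
step 7: apply (+5, +4, -2) → (6, 1, -11)
step 8: apply (+1, +0, -4) → (7, 1, -15)
step 9: apply (-2, -3, -2) → (5, -2, -17)

(5, -2, -17)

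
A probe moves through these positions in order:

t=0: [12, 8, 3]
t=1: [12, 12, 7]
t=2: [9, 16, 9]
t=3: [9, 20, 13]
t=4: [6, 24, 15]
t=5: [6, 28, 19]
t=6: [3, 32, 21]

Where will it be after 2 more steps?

[0, 40, 27]

The moves between consecutive positions are [+0, +4, +4], [-3, +4, +2], [+0, +4, +4], [-3, +4, +2], [+0, +4, +4], [-3, +4, +2]; they repeat the 2-cycle [[+0, +4, +4], [-3, +4, +2]].
step 7: apply [+0, +4, +4] → [3, 36, 25]
step 8: apply [-3, +4, +2] → [0, 40, 27]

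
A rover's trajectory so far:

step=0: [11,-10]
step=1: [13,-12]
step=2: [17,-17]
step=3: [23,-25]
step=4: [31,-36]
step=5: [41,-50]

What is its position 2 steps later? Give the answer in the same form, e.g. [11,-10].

Successive displacements: [+2,-2], [+4,-5], [+6,-8], [+8,-11], [+10,-14] — each changes by [+2,-3].
step 6: [41,-50] + [+12,-17] → [53,-67]
step 7: [53,-67] + [+14,-20] → [67,-87]

[67,-87]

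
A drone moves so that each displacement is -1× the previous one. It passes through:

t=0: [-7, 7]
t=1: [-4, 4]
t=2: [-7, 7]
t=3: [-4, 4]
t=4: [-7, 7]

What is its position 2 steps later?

[-7, 7]

The jumps are [+3, -3], [-3, +3], [+3, -3], [-3, +3] — a geometric progression with ratio -1.
step 5: [-7, 7] + [+3, -3] → [-4, 4]
step 6: [-4, 4] + [-3, +3] → [-7, 7]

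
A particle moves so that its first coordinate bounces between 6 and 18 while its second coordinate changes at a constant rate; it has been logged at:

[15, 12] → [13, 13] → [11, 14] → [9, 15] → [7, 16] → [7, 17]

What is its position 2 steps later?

The first coordinate travels 2 per step and bounces off the walls at 6 and 18.
  step 6: 7 → 9
  step 7: 9 → 11
The second coordinate changes by +1 each step: at step 7 it is 19.

[11, 19]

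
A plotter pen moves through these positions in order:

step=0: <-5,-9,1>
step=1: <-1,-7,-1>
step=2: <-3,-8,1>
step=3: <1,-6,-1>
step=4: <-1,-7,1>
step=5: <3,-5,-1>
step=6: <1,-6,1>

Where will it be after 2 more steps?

<3,-5,1>

The moves between consecutive positions are <+4,+2,-2>, <-2,-1,+2>, <+4,+2,-2>, <-2,-1,+2>, <+4,+2,-2>, <-2,-1,+2>; they repeat the 2-cycle [<+4,+2,-2>, <-2,-1,+2>].
step 7: apply <+4,+2,-2> → <5,-4,-1>
step 8: apply <-2,-1,+2> → <3,-5,1>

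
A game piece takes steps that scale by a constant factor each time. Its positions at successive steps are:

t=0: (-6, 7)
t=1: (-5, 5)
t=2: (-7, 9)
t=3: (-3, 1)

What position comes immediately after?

Step-to-step displacements: (+1, -2), (-2, +4), (+4, -8); each is -2× the previous.
step 4: (-3, 1) + (-8, +16) → (-11, 17)

(-11, 17)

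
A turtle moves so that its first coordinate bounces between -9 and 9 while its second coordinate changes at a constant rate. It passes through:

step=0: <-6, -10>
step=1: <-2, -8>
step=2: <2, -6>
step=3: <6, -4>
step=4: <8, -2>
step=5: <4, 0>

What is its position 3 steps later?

The first coordinate reflects between -9 and 9, moving 4 per step.
  step 6: 4 → 0
  step 7: 0 → -4
  step 8: -4 → -8
The second coordinate changes by +2 each step: at step 8 it is 6.

<-8, 6>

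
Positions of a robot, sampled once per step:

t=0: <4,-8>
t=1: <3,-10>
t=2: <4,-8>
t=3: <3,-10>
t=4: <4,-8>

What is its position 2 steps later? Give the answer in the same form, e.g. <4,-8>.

Step-to-step displacements: <-1,-2>, <+1,+2>, <-1,-2>, <+1,+2>; each is -1× the previous.
step 5: <4,-8> + <-1,-2> → <3,-10>
step 6: <3,-10> + <+1,+2> → <4,-8>

<4,-8>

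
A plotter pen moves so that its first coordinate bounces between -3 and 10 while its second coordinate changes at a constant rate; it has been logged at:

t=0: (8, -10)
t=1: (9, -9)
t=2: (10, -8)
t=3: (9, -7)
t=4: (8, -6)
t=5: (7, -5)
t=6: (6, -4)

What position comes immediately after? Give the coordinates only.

(5, -3)

The first coordinate travels 1 per step and bounces off the walls at -3 and 10.
  step 7: 6 → 5
The second coordinate changes by +1 each step: at step 7 it is -3.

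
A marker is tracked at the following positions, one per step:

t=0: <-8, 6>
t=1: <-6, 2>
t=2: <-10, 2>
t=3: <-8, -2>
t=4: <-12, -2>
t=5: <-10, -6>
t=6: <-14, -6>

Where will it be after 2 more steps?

The moves between consecutive positions are <+2, -4>, <-4, +0>, <+2, -4>, <-4, +0>, <+2, -4>, <-4, +0>; they repeat the 2-cycle [<+2, -4>, <-4, +0>].
step 7: apply <+2, -4> → <-12, -10>
step 8: apply <-4, +0> → <-16, -10>

<-16, -10>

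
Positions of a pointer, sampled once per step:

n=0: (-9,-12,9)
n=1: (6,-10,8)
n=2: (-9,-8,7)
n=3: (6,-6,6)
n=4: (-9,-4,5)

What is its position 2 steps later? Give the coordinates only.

First: cycles through -9, 6 every 2 steps. Step 6 lands at position 0 of the cycle → -9.
Second: linear, +2 per step → 0 at step 6.
Third: linear, -1 per step → 3 at step 6.

(-9,0,3)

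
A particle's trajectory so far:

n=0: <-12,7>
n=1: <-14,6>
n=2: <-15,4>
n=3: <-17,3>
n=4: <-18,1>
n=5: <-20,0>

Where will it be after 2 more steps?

Differencing gives <-2,-1>, <-1,-2>, <-2,-1>, <-1,-2>, <-2,-1>. This is the pattern <-2,-1>, <-1,-2> repeated.
step 6: apply <-1,-2> → <-21,-2>
step 7: apply <-2,-1> → <-23,-3>

<-23,-3>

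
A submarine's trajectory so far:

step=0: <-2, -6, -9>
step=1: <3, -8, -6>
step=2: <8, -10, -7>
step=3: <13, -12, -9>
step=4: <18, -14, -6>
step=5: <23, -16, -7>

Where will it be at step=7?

The first coordinate changes by +5 each step, so at step 7 it is -2 + 7·(5) = 33.
The second coordinate changes by -2 each step, so at step 7 it is -6 + 7·(-2) = -20.
The third coordinate repeats the cycle [-9, -6, -7] with period 3; step 7 mod 3 = 1, giving -6.

<33, -20, -6>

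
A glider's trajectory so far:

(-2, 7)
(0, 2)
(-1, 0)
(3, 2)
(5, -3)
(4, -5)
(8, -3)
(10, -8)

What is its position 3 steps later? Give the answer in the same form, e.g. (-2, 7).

(15, -13)

Step-to-step displacements: (+2, -5), (-1, -2), (+4, +2), (+2, -5), (-1, -2), (+4, +2), (+2, -5) — a repeating cycle of length 3.
step 8: apply (-1, -2) → (9, -10)
step 9: apply (+4, +2) → (13, -8)
step 10: apply (+2, -5) → (15, -13)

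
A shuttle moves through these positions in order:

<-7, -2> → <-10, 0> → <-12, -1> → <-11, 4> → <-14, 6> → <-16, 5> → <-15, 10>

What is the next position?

<-18, 12>

Step-to-step displacements: <-3, +2>, <-2, -1>, <+1, +5>, <-3, +2>, <-2, -1>, <+1, +5> — a repeating cycle of length 3.
step 7: apply <-3, +2> → <-18, 12>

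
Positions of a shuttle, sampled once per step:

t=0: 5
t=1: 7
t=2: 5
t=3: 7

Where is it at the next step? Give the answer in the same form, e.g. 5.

Step-to-step displacements: +2, -2, +2; each is -1× the previous.
step 4: 7 − 2 → 5

5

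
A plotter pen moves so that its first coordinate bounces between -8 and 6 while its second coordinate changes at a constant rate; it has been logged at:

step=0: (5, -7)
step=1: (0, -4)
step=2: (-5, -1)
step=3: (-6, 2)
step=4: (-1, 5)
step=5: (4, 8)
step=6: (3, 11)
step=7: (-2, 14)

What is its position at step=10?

(1, 23)

The first coordinate travels 5 per step and bounces off the walls at -8 and 6.
  step 8: -2 → -7
  step 9: -7 → -4
  step 10: -4 → 1
The second coordinate changes by +3 each step: at step 10 it is 23.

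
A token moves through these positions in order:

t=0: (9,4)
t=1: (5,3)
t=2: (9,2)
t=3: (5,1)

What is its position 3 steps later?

The first coordinate repeats the cycle [9, 5] with period 2; step 6 mod 2 = 0, giving 9.
The second coordinate changes by -1 each step, so at step 6 it is 4 + 6·(-1) = -2.

(9,-2)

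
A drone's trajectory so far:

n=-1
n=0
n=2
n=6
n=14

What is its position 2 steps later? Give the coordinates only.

Step-to-step displacements: +1, +2, +4, +8; each is 2× the previous.
step 5: 14 + 16 → n=30
step 6: 30 + 32 → n=62

n=62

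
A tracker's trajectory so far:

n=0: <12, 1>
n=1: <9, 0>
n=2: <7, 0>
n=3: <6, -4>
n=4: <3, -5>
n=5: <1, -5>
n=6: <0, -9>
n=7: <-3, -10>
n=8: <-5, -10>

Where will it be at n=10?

<-9, -15>

Differencing gives <-3, -1>, <-2, +0>, <-1, -4>, <-3, -1>, <-2, +0>, <-1, -4>, <-3, -1>, <-2, +0>. This is the pattern <-3, -1>, <-2, +0>, <-1, -4> repeated.
step 9: apply <-1, -4> → <-6, -14>
step 10: apply <-3, -1> → <-9, -15>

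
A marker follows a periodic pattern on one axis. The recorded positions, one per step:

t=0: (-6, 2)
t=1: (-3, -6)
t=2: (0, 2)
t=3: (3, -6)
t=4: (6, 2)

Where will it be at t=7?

First: linear, +3 per step → 15 at step 7.
Second: cycles through 2, -6 every 2 steps. Step 7 lands at position 1 of the cycle → -6.

(15, -6)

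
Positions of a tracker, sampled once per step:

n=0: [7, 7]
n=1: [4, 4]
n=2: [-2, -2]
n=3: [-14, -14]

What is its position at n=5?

[-86, -86]

Step-to-step displacements: [-3, -3], [-6, -6], [-12, -12]; each is 2× the previous.
step 4: [-14, -14] + [-24, -24] → [-38, -38]
step 5: [-38, -38] + [-48, -48] → [-86, -86]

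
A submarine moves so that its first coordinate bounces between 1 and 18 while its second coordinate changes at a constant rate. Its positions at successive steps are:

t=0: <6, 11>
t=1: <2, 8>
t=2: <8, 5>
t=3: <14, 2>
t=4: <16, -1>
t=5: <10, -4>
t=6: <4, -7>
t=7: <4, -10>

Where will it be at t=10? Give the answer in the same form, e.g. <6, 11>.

<14, -19>

The first coordinate reflects between 1 and 18, moving 6 per step.
  step 8: 4 → 10
  step 9: 10 → 16
  step 10: 16 → 14
The second coordinate changes by -3 each step: at step 10 it is -19.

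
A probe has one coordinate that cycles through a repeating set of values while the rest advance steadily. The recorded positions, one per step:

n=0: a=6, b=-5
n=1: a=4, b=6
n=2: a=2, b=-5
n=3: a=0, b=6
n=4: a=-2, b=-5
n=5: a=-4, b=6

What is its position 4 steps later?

a=-12, b=6

A: linear, -2 per step → -12 at step 9.
B: cycles through -5, 6 every 2 steps. Step 9 lands at position 1 of the cycle → 6.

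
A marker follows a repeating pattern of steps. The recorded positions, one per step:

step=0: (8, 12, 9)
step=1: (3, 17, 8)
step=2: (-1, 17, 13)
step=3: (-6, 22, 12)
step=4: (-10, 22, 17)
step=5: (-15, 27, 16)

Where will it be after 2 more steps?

(-24, 32, 20)

Differencing gives (-5, +5, -1), (-4, +0, +5), (-5, +5, -1), (-4, +0, +5), (-5, +5, -1). This is the pattern (-5, +5, -1), (-4, +0, +5) repeated.
step 6: apply (-4, +0, +5) → (-19, 27, 21)
step 7: apply (-5, +5, -1) → (-24, 32, 20)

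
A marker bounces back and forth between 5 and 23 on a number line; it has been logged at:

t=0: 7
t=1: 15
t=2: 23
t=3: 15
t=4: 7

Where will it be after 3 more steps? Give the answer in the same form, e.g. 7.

19

The value reflects between 5 and 23, moving 8 per step.
  step 5: 7 → 11
  step 6: 11 → 19
  step 7: 19 → 19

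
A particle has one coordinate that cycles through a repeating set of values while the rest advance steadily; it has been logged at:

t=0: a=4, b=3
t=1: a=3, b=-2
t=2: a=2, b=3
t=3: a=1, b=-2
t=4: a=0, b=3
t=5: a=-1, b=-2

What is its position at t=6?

A: linear, -1 per step → -2 at step 6.
B: cycles through 3, -2 every 2 steps. Step 6 lands at position 0 of the cycle → 3.

a=-2, b=3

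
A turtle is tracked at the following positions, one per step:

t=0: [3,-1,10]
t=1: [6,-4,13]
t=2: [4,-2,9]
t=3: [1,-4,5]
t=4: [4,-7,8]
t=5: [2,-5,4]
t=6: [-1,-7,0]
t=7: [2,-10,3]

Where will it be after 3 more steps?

[0,-13,-2]

Differencing gives [+3,-3,+3], [-2,+2,-4], [-3,-2,-4], [+3,-3,+3], [-2,+2,-4], [-3,-2,-4], [+3,-3,+3]. This is the pattern [+3,-3,+3], [-2,+2,-4], [-3,-2,-4] repeated.
step 8: apply [-2,+2,-4] → [0,-8,-1]
step 9: apply [-3,-2,-4] → [-3,-10,-5]
step 10: apply [+3,-3,+3] → [0,-13,-2]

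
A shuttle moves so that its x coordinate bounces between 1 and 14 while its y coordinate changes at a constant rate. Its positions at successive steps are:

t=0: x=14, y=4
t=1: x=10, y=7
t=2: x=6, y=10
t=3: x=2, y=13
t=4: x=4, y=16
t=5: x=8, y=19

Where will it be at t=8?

x=8, y=28

The x coordinate travels 4 per step and bounces off the walls at 1 and 14.
  step 6: 8 → 12
  step 7: 12 → 12
  step 8: 12 → 8
The y coordinate changes by +3 each step: at step 8 it is 28.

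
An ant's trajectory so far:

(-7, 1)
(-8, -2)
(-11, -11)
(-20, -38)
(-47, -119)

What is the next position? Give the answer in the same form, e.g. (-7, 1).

(-128, -362)

Step-to-step displacements: (-1, -3), (-3, -9), (-9, -27), (-27, -81); each is 3× the previous.
step 5: (-47, -119) + (-81, -243) → (-128, -362)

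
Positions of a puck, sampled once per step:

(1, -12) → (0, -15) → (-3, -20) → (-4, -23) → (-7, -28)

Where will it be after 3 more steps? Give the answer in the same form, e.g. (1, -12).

(-12, -39)

Step-to-step displacements: (-1, -3), (-3, -5), (-1, -3), (-3, -5) — a repeating cycle of length 2.
step 5: apply (-1, -3) → (-8, -31)
step 6: apply (-3, -5) → (-11, -36)
step 7: apply (-1, -3) → (-12, -39)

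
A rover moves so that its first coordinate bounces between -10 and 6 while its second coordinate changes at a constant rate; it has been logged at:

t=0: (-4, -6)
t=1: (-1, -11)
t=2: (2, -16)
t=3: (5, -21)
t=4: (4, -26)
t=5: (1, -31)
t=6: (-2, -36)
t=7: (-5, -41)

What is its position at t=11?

(-3, -61)

The first coordinate travels 3 per step and bounces off the walls at -10 and 6.
  step 8: -5 → -8
  step 9: -8 → -9
  step 10: -9 → -6
  step 11: -6 → -3
The second coordinate changes by -5 each step: at step 11 it is -61.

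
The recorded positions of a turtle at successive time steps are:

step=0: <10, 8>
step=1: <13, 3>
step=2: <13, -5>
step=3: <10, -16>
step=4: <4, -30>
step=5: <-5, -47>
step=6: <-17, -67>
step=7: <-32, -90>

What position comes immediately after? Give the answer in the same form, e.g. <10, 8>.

<-50, -116>

Taking differences between consecutive positions: <+3, -5>, <+0, -8>, <-3, -11>, <-6, -14>, <-9, -17>, <-12, -20>, <-15, -23>. These grow by <-3, -3> each step.
step 8: <-32, -90> + <-18, -26> → <-50, -116>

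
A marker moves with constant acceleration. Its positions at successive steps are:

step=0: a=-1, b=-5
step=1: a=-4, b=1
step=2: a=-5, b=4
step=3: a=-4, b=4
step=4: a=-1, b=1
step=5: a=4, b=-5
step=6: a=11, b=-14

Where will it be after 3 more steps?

Taking differences between consecutive positions: (-3,+6), (-1,+3), (+1,+0), (+3,-3), (+5,-6), (+7,-9). These grow by (+2,-3) each step.
step 7: a=11, b=-14 + (+9,-12) → a=20, b=-26
step 8: a=20, b=-26 + (+11,-15) → a=31, b=-41
step 9: a=31, b=-41 + (+13,-18) → a=44, b=-59

a=44, b=-59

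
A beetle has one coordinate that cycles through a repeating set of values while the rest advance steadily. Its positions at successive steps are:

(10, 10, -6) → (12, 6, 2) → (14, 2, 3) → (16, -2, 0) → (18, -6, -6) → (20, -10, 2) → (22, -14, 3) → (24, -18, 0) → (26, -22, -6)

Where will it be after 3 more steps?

The first coordinate changes by +2 each step, so at step 11 it is 10 + 11·(2) = 32.
The second coordinate changes by -4 each step, so at step 11 it is 10 + 11·(-4) = -34.
The third coordinate repeats the cycle [-6, 2, 3, 0] with period 4; step 11 mod 4 = 3, giving 0.

(32, -34, 0)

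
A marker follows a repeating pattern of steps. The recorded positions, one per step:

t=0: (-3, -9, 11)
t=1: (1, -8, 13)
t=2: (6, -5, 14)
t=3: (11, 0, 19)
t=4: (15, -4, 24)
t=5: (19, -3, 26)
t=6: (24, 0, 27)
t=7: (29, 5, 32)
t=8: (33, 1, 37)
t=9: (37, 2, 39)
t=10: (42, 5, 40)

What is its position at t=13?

(55, 7, 52)

Differencing gives (+4, +1, +2), (+5, +3, +1), (+5, +5, +5), (+4, -4, +5), (+4, +1, +2), (+5, +3, +1), (+5, +5, +5), (+4, -4, +5), (+4, +1, +2), (+5, +3, +1). This is the pattern (+4, +1, +2), (+5, +3, +1), (+5, +5, +5), (+4, -4, +5) repeated.
step 11: apply (+5, +5, +5) → (47, 10, 45)
step 12: apply (+4, -4, +5) → (51, 6, 50)
step 13: apply (+4, +1, +2) → (55, 7, 52)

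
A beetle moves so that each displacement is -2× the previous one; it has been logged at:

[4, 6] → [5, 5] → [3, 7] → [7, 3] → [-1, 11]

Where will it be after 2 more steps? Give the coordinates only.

Consecutive displacements [+1, -1], [-2, +2], [+4, -4], [-8, +8] scale by a factor of -2 each step.
step 5: [-1, 11] + [+16, -16] → [15, -5]
step 6: [15, -5] + [-32, +32] → [-17, 27]

[-17, 27]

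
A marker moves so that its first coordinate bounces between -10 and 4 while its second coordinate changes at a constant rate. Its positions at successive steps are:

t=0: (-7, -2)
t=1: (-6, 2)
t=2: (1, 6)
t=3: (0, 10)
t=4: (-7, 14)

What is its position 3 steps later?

The first coordinate reflects between -10 and 4, moving 7 per step.
  step 5: -7 → -6
  step 6: -6 → 1
  step 7: 1 → 0
The second coordinate changes by +4 each step: at step 7 it is 26.

(0, 26)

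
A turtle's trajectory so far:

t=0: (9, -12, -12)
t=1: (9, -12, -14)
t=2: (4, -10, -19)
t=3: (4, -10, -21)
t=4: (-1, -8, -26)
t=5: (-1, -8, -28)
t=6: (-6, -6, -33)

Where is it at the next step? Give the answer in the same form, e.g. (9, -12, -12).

Step-to-step displacements: (+0, +0, -2), (-5, +2, -5), (+0, +0, -2), (-5, +2, -5), (+0, +0, -2), (-5, +2, -5) — a repeating cycle of length 2.
step 7: apply (+0, +0, -2) → (-6, -6, -35)

(-6, -6, -35)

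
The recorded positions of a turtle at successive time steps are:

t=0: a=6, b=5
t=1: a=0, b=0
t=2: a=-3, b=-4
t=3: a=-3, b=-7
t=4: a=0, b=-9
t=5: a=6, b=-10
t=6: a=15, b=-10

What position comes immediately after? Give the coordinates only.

Taking differences between consecutive positions: (-6,-5), (-3,-4), (+0,-3), (+3,-2), (+6,-1), (+9,+0). These grow by (+3,+1) each step.
step 7: a=15, b=-10 + (+12,+1) → a=27, b=-9

a=27, b=-9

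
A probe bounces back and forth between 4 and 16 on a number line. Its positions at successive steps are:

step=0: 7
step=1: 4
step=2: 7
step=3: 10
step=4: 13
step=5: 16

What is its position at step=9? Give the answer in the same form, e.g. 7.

4

The value reflects between 4 and 16, moving 3 per step.
  step 6: 16 → 13
  step 7: 13 → 10
  step 8: 10 → 7
  step 9: 7 → 4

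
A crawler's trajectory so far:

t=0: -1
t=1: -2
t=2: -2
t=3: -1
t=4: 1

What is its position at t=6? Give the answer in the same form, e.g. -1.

Successive displacements: -1, +0, +1, +2 — each changes by +1.
step 5: 1 + 3 → 4
step 6: 4 + 4 → 8

8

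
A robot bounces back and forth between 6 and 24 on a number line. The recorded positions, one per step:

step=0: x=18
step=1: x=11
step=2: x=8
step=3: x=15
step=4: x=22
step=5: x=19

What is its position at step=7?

The value reflects between 6 and 24, moving 7 per step.
  step 6: 19 → 12
  step 7: 12 → 7

x=7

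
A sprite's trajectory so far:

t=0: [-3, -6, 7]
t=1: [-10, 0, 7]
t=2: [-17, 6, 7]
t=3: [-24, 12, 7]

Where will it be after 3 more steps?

[-45, 30, 7]

Each step adds [-7, +6, +0] to the position.
step 4: [-24, 12, 7] + [-7, +6, +0] → [-31, 18, 7]
step 5: [-31, 18, 7] + [-7, +6, +0] → [-38, 24, 7]
step 6: [-38, 24, 7] + [-7, +6, +0] → [-45, 30, 7]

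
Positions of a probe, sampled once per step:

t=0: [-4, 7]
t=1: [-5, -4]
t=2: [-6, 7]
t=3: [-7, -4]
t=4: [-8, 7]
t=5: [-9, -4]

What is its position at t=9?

The first coordinate changes by -1 each step, so at step 9 it is -4 + 9·(-1) = -13.
The second coordinate repeats the cycle [7, -4] with period 2; step 9 mod 2 = 1, giving -4.

[-13, -4]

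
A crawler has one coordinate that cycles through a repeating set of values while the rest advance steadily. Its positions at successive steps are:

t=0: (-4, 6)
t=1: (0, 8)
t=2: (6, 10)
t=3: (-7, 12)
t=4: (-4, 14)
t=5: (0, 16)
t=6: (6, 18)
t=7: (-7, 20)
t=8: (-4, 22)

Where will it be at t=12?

First: cycles through -4, 0, 6, -7 every 4 steps. Step 12 lands at position 0 of the cycle → -4.
Second: linear, +2 per step → 30 at step 12.

(-4, 30)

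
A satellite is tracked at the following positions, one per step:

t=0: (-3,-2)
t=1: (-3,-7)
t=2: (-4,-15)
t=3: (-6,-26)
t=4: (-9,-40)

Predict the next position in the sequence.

(-13,-57)

First differences are (+0,-5), (-1,-8), (-2,-11), (-3,-14); their common second difference is (-1,-3) (constant acceleration).
step 5: (-9,-40) + (-4,-17) → (-13,-57)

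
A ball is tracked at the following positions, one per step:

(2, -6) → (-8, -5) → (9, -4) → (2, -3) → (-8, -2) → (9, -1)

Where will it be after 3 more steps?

(9, 2)

The first coordinate repeats the cycle [2, -8, 9] with period 3; step 8 mod 3 = 2, giving 9.
The second coordinate changes by +1 each step, so at step 8 it is -6 + 8·(1) = 2.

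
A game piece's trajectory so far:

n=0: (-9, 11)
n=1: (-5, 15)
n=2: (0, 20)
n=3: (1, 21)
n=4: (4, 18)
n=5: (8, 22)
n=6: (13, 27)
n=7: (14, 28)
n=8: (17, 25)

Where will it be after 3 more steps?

Step-to-step displacements: (+4, +4), (+5, +5), (+1, +1), (+3, -3), (+4, +4), (+5, +5), (+1, +1), (+3, -3) — a repeating cycle of length 4.
step 9: apply (+4, +4) → (21, 29)
step 10: apply (+5, +5) → (26, 34)
step 11: apply (+1, +1) → (27, 35)

(27, 35)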